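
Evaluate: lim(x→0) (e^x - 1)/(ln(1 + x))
This is a 0/0 indeterminate form.

Apply L'Hôpital's rule: differentiate numerator and denominator separately.
  f(x) = e^(x) - 1   ⇒   f'(x) = e^(x)
  g(x) = ln(x + 1)   ⇒   g'(x) = 1/(x + 1)
  lim(x→0) f'(x)/g'(x) = lim(x→0) (e^(x))/(1/(x + 1))
  = 1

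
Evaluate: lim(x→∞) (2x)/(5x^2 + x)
This is an ∞/∞ indeterminate form.

Apply L'Hôpital's rule: differentiate numerator and denominator separately.
  f(x) = 2·x   ⇒   f'(x) = 2
  g(x) = 5·x^2 + x   ⇒   g'(x) = 10·x + 1
  lim(x→∞) f'(x)/g'(x) = lim(x→∞) (2)/(10·x + 1)
  = 0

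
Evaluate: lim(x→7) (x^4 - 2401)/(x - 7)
This is a standard limit.

Factor or rationalize the expression:
  lim(x→7) (x^4 - 2401)/(x - 7) = 1372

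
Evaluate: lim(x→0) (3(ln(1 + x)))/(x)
This is a 0/0 indeterminate form.

Apply L'Hôpital's rule: differentiate numerator and denominator separately.
  f(x) = 3·ln(x + 1)   ⇒   f'(x) = 3/(x + 1)
  g(x) = x   ⇒   g'(x) = 1
  lim(x→0) f'(x)/g'(x) = lim(x→0) (3/(x + 1))/(1)
  = 3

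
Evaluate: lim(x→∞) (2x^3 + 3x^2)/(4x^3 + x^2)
This is an ∞/∞ indeterminate form.

Apply L'Hôpital's rule: differentiate numerator and denominator separately.
  f(x) = 2·x^3 + 3·x^2   ⇒   f'(x) = 6·x^2 + 6·x
  g(x) = 4·x^3 + x^2   ⇒   g'(x) = 12·x^2 + 2·x
  lim(x→∞) f'(x)/g'(x) = lim(x→∞) (6·x^2 + 6·x)/(12·x^2 + 2·x)
  = 1/2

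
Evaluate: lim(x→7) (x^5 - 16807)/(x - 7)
This is a standard limit.

Factor or rationalize the expression:
  lim(x→7) (x^5 - 16807)/(x - 7) = 12005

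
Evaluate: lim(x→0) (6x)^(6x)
This is an exponential indeterminate form.

For exponential indeterminate forms, take the natural log:
  Let L = lim(x→0) (6x)^(6x)
  Then ln(L) = lim(x→0) [exponent × ln(base)]
  Evaluate using L'Hôpital or standard limits, then exponentiate.
  L = 1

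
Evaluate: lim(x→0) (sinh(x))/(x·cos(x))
This is a 0/0 indeterminate form.

Apply L'Hôpital's rule: differentiate numerator and denominator separately.
  f(x) = sinh(x)   ⇒   f'(x) = cosh(x)
  g(x) = x·cos(x)   ⇒   g'(x) = -x·sin(x) + cos(x)
  lim(x→0) f'(x)/g'(x) = lim(x→0) (cosh(x))/(-x·sin(x) + cos(x))
  = 1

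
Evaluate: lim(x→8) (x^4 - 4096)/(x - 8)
This is a standard limit.

Factor or rationalize the expression:
  lim(x→8) (x^4 - 4096)/(x - 8) = 2048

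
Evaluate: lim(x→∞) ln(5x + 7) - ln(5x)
This is an ∞-∞ indeterminate form.

Combine fractions or rationalize to convert ∞-∞ to 0/0 form:
  lim(x→∞) ln(5x + 7) - ln(5x) = 0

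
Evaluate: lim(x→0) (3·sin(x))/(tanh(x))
This is a 0/0 indeterminate form.

Apply L'Hôpital's rule: differentiate numerator and denominator separately.
  f(x) = 3·sin(x)   ⇒   f'(x) = 3·cos(x)
  g(x) = tanh(x)   ⇒   g'(x) = 1 - tanh(x)^2
  lim(x→0) f'(x)/g'(x) = lim(x→0) (3·cos(x))/(1 - tanh(x)^2)
  = 3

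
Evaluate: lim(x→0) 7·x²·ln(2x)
This is a 0·∞ indeterminate form.

Rewrite 0·∞ as a quotient (0/0 or ∞/∞ form), then apply L'Hôpital's rule:
  lim(x→0) 7·x²·ln(2x) = 0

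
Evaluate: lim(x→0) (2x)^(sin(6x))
This is an exponential indeterminate form.

For exponential indeterminate forms, take the natural log:
  Let L = lim(x→0) (2x)^(sin(6x))
  Then ln(L) = lim(x→0) [exponent × ln(base)]
  Evaluate using L'Hôpital or standard limits, then exponentiate.
  L = 1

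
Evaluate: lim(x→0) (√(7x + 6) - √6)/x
This is a standard limit.

Factor or rationalize the expression:
  lim(x→0) (√(7x + 6) - √6)/x = 7·sqrt(6)/12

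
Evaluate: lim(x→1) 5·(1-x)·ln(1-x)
This is a 0·∞ indeterminate form.

Rewrite 0·∞ as a quotient (0/0 or ∞/∞ form), then apply L'Hôpital's rule:
  lim(x→1) 5·(1-x)·ln(1-x) = 0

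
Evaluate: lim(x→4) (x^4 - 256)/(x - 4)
This is a standard limit.

Factor or rationalize the expression:
  lim(x→4) (x^4 - 256)/(x - 4) = 256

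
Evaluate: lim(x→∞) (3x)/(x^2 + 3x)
This is an ∞/∞ indeterminate form.

Apply L'Hôpital's rule: differentiate numerator and denominator separately.
  f(x) = 3·x   ⇒   f'(x) = 3
  g(x) = x^2 + 3·x   ⇒   g'(x) = 2·x + 3
  lim(x→∞) f'(x)/g'(x) = lim(x→∞) (3)/(2·x + 3)
  = 0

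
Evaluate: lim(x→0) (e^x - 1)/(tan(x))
This is a 0/0 indeterminate form.

Apply L'Hôpital's rule: differentiate numerator and denominator separately.
  f(x) = e^(x) - 1   ⇒   f'(x) = e^(x)
  g(x) = tan(x)   ⇒   g'(x) = tan(x)^2 + 1
  lim(x→0) f'(x)/g'(x) = lim(x→0) (e^(x))/(tan(x)^2 + 1)
  = 1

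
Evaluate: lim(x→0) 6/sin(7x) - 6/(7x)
This is an ∞-∞ indeterminate form.

Combine fractions or rationalize to convert ∞-∞ to 0/0 form:
  lim(x→0) 6/sin(7x) - 6/(7x) = 0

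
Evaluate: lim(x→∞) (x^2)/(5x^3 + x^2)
This is an ∞/∞ indeterminate form.

Apply L'Hôpital's rule: differentiate numerator and denominator separately.
  f(x) = x^2   ⇒   f'(x) = 2·x
  g(x) = 5·x^3 + x^2   ⇒   g'(x) = 15·x^2 + 2·x
  lim(x→∞) f'(x)/g'(x) = lim(x→∞) (2·x)/(15·x^2 + 2·x)
  = 0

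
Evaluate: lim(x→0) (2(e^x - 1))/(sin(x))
This is a 0/0 indeterminate form.

Apply L'Hôpital's rule: differentiate numerator and denominator separately.
  f(x) = 2·e^(x) - 2   ⇒   f'(x) = 2·e^(x)
  g(x) = sin(x)   ⇒   g'(x) = cos(x)
  lim(x→0) f'(x)/g'(x) = lim(x→0) (2·e^(x))/(cos(x))
  = 2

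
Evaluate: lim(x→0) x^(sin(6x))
This is an exponential indeterminate form.

For exponential indeterminate forms, take the natural log:
  Let L = lim(x→0) x^(sin(6x))
  Then ln(L) = lim(x→0) [exponent × ln(base)]
  Evaluate using L'Hôpital or standard limits, then exponentiate.
  L = 1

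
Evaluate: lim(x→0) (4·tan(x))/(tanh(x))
This is a 0/0 indeterminate form.

Apply L'Hôpital's rule: differentiate numerator and denominator separately.
  f(x) = 4·tan(x)   ⇒   f'(x) = 4·tan(x)^2 + 4
  g(x) = tanh(x)   ⇒   g'(x) = 1 - tanh(x)^2
  lim(x→0) f'(x)/g'(x) = lim(x→0) (4·tan(x)^2 + 4)/(1 - tanh(x)^2)
  = 4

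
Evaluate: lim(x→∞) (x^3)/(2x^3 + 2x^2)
This is an ∞/∞ indeterminate form.

Apply L'Hôpital's rule: differentiate numerator and denominator separately.
  f(x) = x^3   ⇒   f'(x) = 3·x^2
  g(x) = 2·x^3 + 2·x^2   ⇒   g'(x) = 6·x^2 + 4·x
  lim(x→∞) f'(x)/g'(x) = lim(x→∞) (3·x^2)/(6·x^2 + 4·x)
  = 1/2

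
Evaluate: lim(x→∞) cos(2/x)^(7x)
This is an exponential indeterminate form.

For exponential indeterminate forms, take the natural log:
  Let L = lim(x→∞) cos(2/x)^(7x)
  Then ln(L) = lim(x→∞) [exponent × ln(base)]
  Evaluate using L'Hôpital or standard limits, then exponentiate.
  L = 1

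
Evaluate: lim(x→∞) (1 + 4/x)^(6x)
This is an exponential indeterminate form.

For exponential indeterminate forms, take the natural log:
  Let L = lim(x→∞) (1 + 4/x)^(6x)
  Then ln(L) = lim(x→∞) [exponent × ln(base)]
  Evaluate using L'Hôpital or standard limits, then exponentiate.
  L = e^(24)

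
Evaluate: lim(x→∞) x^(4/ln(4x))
This is an exponential indeterminate form.

For exponential indeterminate forms, take the natural log:
  Let L = lim(x→∞) x^(4/ln(4x))
  Then ln(L) = lim(x→∞) [exponent × ln(base)]
  Evaluate using L'Hôpital or standard limits, then exponentiate.
  L = e^(4)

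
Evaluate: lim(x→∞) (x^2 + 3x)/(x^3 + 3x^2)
This is an ∞/∞ indeterminate form.

Apply L'Hôpital's rule: differentiate numerator and denominator separately.
  f(x) = x^2 + 3·x   ⇒   f'(x) = 2·x + 3
  g(x) = x^3 + 3·x^2   ⇒   g'(x) = 3·x^2 + 6·x
  lim(x→∞) f'(x)/g'(x) = lim(x→∞) (2·x + 3)/(3·x^2 + 6·x)
  = 0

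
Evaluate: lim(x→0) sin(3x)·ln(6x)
This is a 0·∞ indeterminate form.

Rewrite 0·∞ as a quotient (0/0 or ∞/∞ form), then apply L'Hôpital's rule:
  lim(x→0) sin(3x)·ln(6x) = 0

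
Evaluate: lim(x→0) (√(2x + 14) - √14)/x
This is a standard limit.

Factor or rationalize the expression:
  lim(x→0) (√(2x + 14) - √14)/x = sqrt(14)/14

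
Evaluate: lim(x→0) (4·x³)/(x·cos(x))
This is a 0/0 indeterminate form.

Apply L'Hôpital's rule: differentiate numerator and denominator separately.
  f(x) = 4·x^3   ⇒   f'(x) = 12·x^2
  g(x) = x·cos(x)   ⇒   g'(x) = -x·sin(x) + cos(x)
  lim(x→0) f'(x)/g'(x) = lim(x→0) (12·x^2)/(-x·sin(x) + cos(x))
  = 0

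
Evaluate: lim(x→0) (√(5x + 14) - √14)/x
This is a standard limit.

Factor or rationalize the expression:
  lim(x→0) (√(5x + 14) - √14)/x = 5·sqrt(14)/28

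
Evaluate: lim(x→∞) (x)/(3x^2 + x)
This is an ∞/∞ indeterminate form.

Apply L'Hôpital's rule: differentiate numerator and denominator separately.
  f(x) = x   ⇒   f'(x) = 1
  g(x) = 3·x^2 + x   ⇒   g'(x) = 6·x + 1
  lim(x→∞) f'(x)/g'(x) = lim(x→∞) (1)/(6·x + 1)
  = 0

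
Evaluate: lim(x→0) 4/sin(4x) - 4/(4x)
This is an ∞-∞ indeterminate form.

Combine fractions or rationalize to convert ∞-∞ to 0/0 form:
  lim(x→0) 4/sin(4x) - 4/(4x) = 0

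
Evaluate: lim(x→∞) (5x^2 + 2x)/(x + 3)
This is an ∞/∞ indeterminate form.

Apply L'Hôpital's rule: differentiate numerator and denominator separately.
  f(x) = 5·x^2 + 2·x   ⇒   f'(x) = 10·x + 2
  g(x) = x + 3   ⇒   g'(x) = 1
  lim(x→∞) f'(x)/g'(x) = lim(x→∞) (10·x + 2)/(1)
  = ∞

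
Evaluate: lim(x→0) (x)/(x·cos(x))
This is a 0/0 indeterminate form.

Apply L'Hôpital's rule: differentiate numerator and denominator separately.
  f(x) = x   ⇒   f'(x) = 1
  g(x) = x·cos(x)   ⇒   g'(x) = -x·sin(x) + cos(x)
  lim(x→0) f'(x)/g'(x) = lim(x→0) (1)/(-x·sin(x) + cos(x))
  = 1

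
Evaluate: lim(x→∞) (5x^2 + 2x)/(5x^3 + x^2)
This is an ∞/∞ indeterminate form.

Apply L'Hôpital's rule: differentiate numerator and denominator separately.
  f(x) = 5·x^2 + 2·x   ⇒   f'(x) = 10·x + 2
  g(x) = 5·x^3 + x^2   ⇒   g'(x) = 15·x^2 + 2·x
  lim(x→∞) f'(x)/g'(x) = lim(x→∞) (10·x + 2)/(15·x^2 + 2·x)
  = 0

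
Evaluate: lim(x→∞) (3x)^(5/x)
This is an exponential indeterminate form.

For exponential indeterminate forms, take the natural log:
  Let L = lim(x→∞) (3x)^(5/x)
  Then ln(L) = lim(x→∞) [exponent × ln(base)]
  Evaluate using L'Hôpital or standard limits, then exponentiate.
  L = 1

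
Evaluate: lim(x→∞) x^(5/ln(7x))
This is an exponential indeterminate form.

For exponential indeterminate forms, take the natural log:
  Let L = lim(x→∞) x^(5/ln(7x))
  Then ln(L) = lim(x→∞) [exponent × ln(base)]
  Evaluate using L'Hôpital or standard limits, then exponentiate.
  L = e^(5)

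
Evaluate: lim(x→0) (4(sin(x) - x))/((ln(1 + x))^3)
This is a 0/0 indeterminate form.

Apply L'Hôpital's rule: differentiate numerator and denominator separately.
  f(x) = -4·x + 4·sin(x)   ⇒   f'(x) = 4·cos(x) - 4
  g(x) = ln(x + 1)^3   ⇒   g'(x) = 3·ln(x + 1)^2/(x + 1)
  lim(x→0) f'(x)/g'(x) = lim(x→0) (4·cos(x) - 4)/(3·ln(x + 1)^2/(x + 1))
  = -2/3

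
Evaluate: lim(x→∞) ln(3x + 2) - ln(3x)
This is an ∞-∞ indeterminate form.

Combine fractions or rationalize to convert ∞-∞ to 0/0 form:
  lim(x→∞) ln(3x + 2) - ln(3x) = 0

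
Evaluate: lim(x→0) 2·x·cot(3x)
This is a 0·∞ indeterminate form.

Rewrite 0·∞ as a quotient (0/0 or ∞/∞ form), then apply L'Hôpital's rule:
  lim(x→0) 2·x·cot(3x) = 2/3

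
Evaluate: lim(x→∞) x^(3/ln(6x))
This is an exponential indeterminate form.

For exponential indeterminate forms, take the natural log:
  Let L = lim(x→∞) x^(3/ln(6x))
  Then ln(L) = lim(x→∞) [exponent × ln(base)]
  Evaluate using L'Hôpital or standard limits, then exponentiate.
  L = e^(3)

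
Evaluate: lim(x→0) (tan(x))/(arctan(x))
This is a 0/0 indeterminate form.

Apply L'Hôpital's rule: differentiate numerator and denominator separately.
  f(x) = tan(x)   ⇒   f'(x) = tan(x)^2 + 1
  g(x) = atan(x)   ⇒   g'(x) = 1/(x^2 + 1)
  lim(x→0) f'(x)/g'(x) = lim(x→0) (tan(x)^2 + 1)/(1/(x^2 + 1))
  = 1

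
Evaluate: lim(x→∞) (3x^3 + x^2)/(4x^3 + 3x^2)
This is an ∞/∞ indeterminate form.

Apply L'Hôpital's rule: differentiate numerator and denominator separately.
  f(x) = 3·x^3 + x^2   ⇒   f'(x) = 9·x^2 + 2·x
  g(x) = 4·x^3 + 3·x^2   ⇒   g'(x) = 12·x^2 + 6·x
  lim(x→∞) f'(x)/g'(x) = lim(x→∞) (9·x^2 + 2·x)/(12·x^2 + 6·x)
  = 3/4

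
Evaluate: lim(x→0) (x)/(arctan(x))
This is a 0/0 indeterminate form.

Apply L'Hôpital's rule: differentiate numerator and denominator separately.
  f(x) = x   ⇒   f'(x) = 1
  g(x) = atan(x)   ⇒   g'(x) = 1/(x^2 + 1)
  lim(x→0) f'(x)/g'(x) = lim(x→0) (1)/(1/(x^2 + 1))
  = 1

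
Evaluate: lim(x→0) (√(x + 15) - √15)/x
This is a standard limit.

Factor or rationalize the expression:
  lim(x→0) (√(x + 15) - √15)/x = sqrt(15)/30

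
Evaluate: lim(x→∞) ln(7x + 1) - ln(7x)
This is an ∞-∞ indeterminate form.

Combine fractions or rationalize to convert ∞-∞ to 0/0 form:
  lim(x→∞) ln(7x + 1) - ln(7x) = 0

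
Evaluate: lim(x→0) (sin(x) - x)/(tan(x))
This is a 0/0 indeterminate form.

Apply L'Hôpital's rule: differentiate numerator and denominator separately.
  f(x) = -x + sin(x)   ⇒   f'(x) = cos(x) - 1
  g(x) = tan(x)   ⇒   g'(x) = tan(x)^2 + 1
  lim(x→0) f'(x)/g'(x) = lim(x→0) (cos(x) - 1)/(tan(x)^2 + 1)
  = 0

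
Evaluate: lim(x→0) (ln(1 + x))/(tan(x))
This is a 0/0 indeterminate form.

Apply L'Hôpital's rule: differentiate numerator and denominator separately.
  f(x) = ln(x + 1)   ⇒   f'(x) = 1/(x + 1)
  g(x) = tan(x)   ⇒   g'(x) = tan(x)^2 + 1
  lim(x→0) f'(x)/g'(x) = lim(x→0) (1/(x + 1))/(tan(x)^2 + 1)
  = 1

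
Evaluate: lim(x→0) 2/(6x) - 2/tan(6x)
This is an ∞-∞ indeterminate form.

Combine fractions or rationalize to convert ∞-∞ to 0/0 form:
  lim(x→0) 2/(6x) - 2/tan(6x) = 0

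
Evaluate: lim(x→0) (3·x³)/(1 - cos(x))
This is a 0/0 indeterminate form.

Apply L'Hôpital's rule: differentiate numerator and denominator separately.
  f(x) = 3·x^3   ⇒   f'(x) = 9·x^2
  g(x) = 1 - cos(x)   ⇒   g'(x) = sin(x)
  lim(x→0) f'(x)/g'(x) = lim(x→0) (9·x^2)/(sin(x))
  = 0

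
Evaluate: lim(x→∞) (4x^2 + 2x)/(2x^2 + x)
This is an ∞/∞ indeterminate form.

Apply L'Hôpital's rule: differentiate numerator and denominator separately.
  f(x) = 4·x^2 + 2·x   ⇒   f'(x) = 8·x + 2
  g(x) = 2·x^2 + x   ⇒   g'(x) = 4·x + 1
  lim(x→∞) f'(x)/g'(x) = lim(x→∞) (8·x + 2)/(4·x + 1)
  = 2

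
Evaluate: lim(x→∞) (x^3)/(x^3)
This is an ∞/∞ indeterminate form.

Apply L'Hôpital's rule: differentiate numerator and denominator separately.
  f(x) = x^3   ⇒   f'(x) = 3·x^2
  g(x) = x^3   ⇒   g'(x) = 3·x^2
  lim(x→∞) f'(x)/g'(x) = lim(x→∞) (3·x^2)/(3·x^2)
  = 1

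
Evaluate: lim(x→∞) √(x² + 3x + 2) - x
This is an ∞-∞ indeterminate form.

Combine fractions or rationalize to convert ∞-∞ to 0/0 form:
  lim(x→∞) √(x² + 3x + 2) - x = 3/2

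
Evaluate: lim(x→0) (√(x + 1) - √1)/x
This is a standard limit.

Factor or rationalize the expression:
  lim(x→0) (√(x + 1) - √1)/x = 1/2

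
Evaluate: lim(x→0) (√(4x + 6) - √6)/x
This is a standard limit.

Factor or rationalize the expression:
  lim(x→0) (√(4x + 6) - √6)/x = sqrt(6)/3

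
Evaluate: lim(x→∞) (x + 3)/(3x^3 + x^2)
This is an ∞/∞ indeterminate form.

Apply L'Hôpital's rule: differentiate numerator and denominator separately.
  f(x) = x + 3   ⇒   f'(x) = 1
  g(x) = 3·x^3 + x^2   ⇒   g'(x) = 9·x^2 + 2·x
  lim(x→∞) f'(x)/g'(x) = lim(x→∞) (1)/(9·x^2 + 2·x)
  = 0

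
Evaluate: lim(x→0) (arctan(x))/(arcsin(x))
This is a 0/0 indeterminate form.

Apply L'Hôpital's rule: differentiate numerator and denominator separately.
  f(x) = atan(x)   ⇒   f'(x) = 1/(x^2 + 1)
  g(x) = asin(x)   ⇒   g'(x) = 1/sqrt(1 - x^2)
  lim(x→0) f'(x)/g'(x) = lim(x→0) (1/(x^2 + 1))/(1/sqrt(1 - x^2))
  = 1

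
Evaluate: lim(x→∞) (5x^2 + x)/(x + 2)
This is an ∞/∞ indeterminate form.

Apply L'Hôpital's rule: differentiate numerator and denominator separately.
  f(x) = 5·x^2 + x   ⇒   f'(x) = 10·x + 1
  g(x) = x + 2   ⇒   g'(x) = 1
  lim(x→∞) f'(x)/g'(x) = lim(x→∞) (10·x + 1)/(1)
  = ∞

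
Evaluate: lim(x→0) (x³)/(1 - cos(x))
This is a 0/0 indeterminate form.

Apply L'Hôpital's rule: differentiate numerator and denominator separately.
  f(x) = x^3   ⇒   f'(x) = 3·x^2
  g(x) = 1 - cos(x)   ⇒   g'(x) = sin(x)
  lim(x→0) f'(x)/g'(x) = lim(x→0) (3·x^2)/(sin(x))
  = 0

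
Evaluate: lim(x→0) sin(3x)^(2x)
This is an exponential indeterminate form.

For exponential indeterminate forms, take the natural log:
  Let L = lim(x→0) sin(3x)^(2x)
  Then ln(L) = lim(x→0) [exponent × ln(base)]
  Evaluate using L'Hôpital or standard limits, then exponentiate.
  L = 1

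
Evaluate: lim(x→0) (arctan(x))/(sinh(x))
This is a 0/0 indeterminate form.

Apply L'Hôpital's rule: differentiate numerator and denominator separately.
  f(x) = atan(x)   ⇒   f'(x) = 1/(x^2 + 1)
  g(x) = sinh(x)   ⇒   g'(x) = cosh(x)
  lim(x→0) f'(x)/g'(x) = lim(x→0) (1/(x^2 + 1))/(cosh(x))
  = 1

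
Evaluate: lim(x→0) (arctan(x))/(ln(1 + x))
This is a 0/0 indeterminate form.

Apply L'Hôpital's rule: differentiate numerator and denominator separately.
  f(x) = atan(x)   ⇒   f'(x) = 1/(x^2 + 1)
  g(x) = ln(x + 1)   ⇒   g'(x) = 1/(x + 1)
  lim(x→0) f'(x)/g'(x) = lim(x→0) (1/(x^2 + 1))/(1/(x + 1))
  = 1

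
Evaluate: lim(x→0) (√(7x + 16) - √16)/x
This is a standard limit.

Factor or rationalize the expression:
  lim(x→0) (√(7x + 16) - √16)/x = 7/8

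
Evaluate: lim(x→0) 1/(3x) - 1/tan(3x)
This is an ∞-∞ indeterminate form.

Combine fractions or rationalize to convert ∞-∞ to 0/0 form:
  lim(x→0) 1/(3x) - 1/tan(3x) = 0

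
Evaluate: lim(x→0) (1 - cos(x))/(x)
This is a 0/0 indeterminate form.

Apply L'Hôpital's rule: differentiate numerator and denominator separately.
  f(x) = 1 - cos(x)   ⇒   f'(x) = sin(x)
  g(x) = x   ⇒   g'(x) = 1
  lim(x→0) f'(x)/g'(x) = lim(x→0) (sin(x))/(1)
  = 0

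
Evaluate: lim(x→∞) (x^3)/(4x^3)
This is an ∞/∞ indeterminate form.

Apply L'Hôpital's rule: differentiate numerator and denominator separately.
  f(x) = x^3   ⇒   f'(x) = 3·x^2
  g(x) = 4·x^3   ⇒   g'(x) = 12·x^2
  lim(x→∞) f'(x)/g'(x) = lim(x→∞) (3·x^2)/(12·x^2)
  = 1/4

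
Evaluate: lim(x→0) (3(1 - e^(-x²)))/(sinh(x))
This is a 0/0 indeterminate form.

Apply L'Hôpital's rule: differentiate numerator and denominator separately.
  f(x) = 3 - 3·e^(-x^2)   ⇒   f'(x) = 6·x·e^(-x^2)
  g(x) = sinh(x)   ⇒   g'(x) = cosh(x)
  lim(x→0) f'(x)/g'(x) = lim(x→0) (6·x·e^(-x^2))/(cosh(x))
  = 0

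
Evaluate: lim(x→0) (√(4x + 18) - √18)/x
This is a standard limit.

Factor or rationalize the expression:
  lim(x→0) (√(4x + 18) - √18)/x = sqrt(2)/3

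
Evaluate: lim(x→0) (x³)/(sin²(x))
This is a 0/0 indeterminate form.

Apply L'Hôpital's rule: differentiate numerator and denominator separately.
  f(x) = x^3   ⇒   f'(x) = 3·x^2
  g(x) = sin(x)^2   ⇒   g'(x) = 2·sin(x)·cos(x)
  lim(x→0) f'(x)/g'(x) = lim(x→0) (3·x^2)/(2·sin(x)·cos(x))
  = 0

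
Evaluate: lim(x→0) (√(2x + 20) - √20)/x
This is a standard limit.

Factor or rationalize the expression:
  lim(x→0) (√(2x + 20) - √20)/x = sqrt(5)/10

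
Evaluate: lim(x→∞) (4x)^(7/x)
This is an exponential indeterminate form.

For exponential indeterminate forms, take the natural log:
  Let L = lim(x→∞) (4x)^(7/x)
  Then ln(L) = lim(x→∞) [exponent × ln(base)]
  Evaluate using L'Hôpital or standard limits, then exponentiate.
  L = 1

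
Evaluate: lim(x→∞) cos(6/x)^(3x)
This is an exponential indeterminate form.

For exponential indeterminate forms, take the natural log:
  Let L = lim(x→∞) cos(6/x)^(3x)
  Then ln(L) = lim(x→∞) [exponent × ln(base)]
  Evaluate using L'Hôpital or standard limits, then exponentiate.
  L = 1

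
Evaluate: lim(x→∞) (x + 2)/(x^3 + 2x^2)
This is an ∞/∞ indeterminate form.

Apply L'Hôpital's rule: differentiate numerator and denominator separately.
  f(x) = x + 2   ⇒   f'(x) = 1
  g(x) = x^3 + 2·x^2   ⇒   g'(x) = 3·x^2 + 4·x
  lim(x→∞) f'(x)/g'(x) = lim(x→∞) (1)/(3·x^2 + 4·x)
  = 0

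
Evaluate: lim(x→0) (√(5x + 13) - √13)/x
This is a standard limit.

Factor or rationalize the expression:
  lim(x→0) (√(5x + 13) - √13)/x = 5·sqrt(13)/26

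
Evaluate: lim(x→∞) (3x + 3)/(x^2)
This is an ∞/∞ indeterminate form.

Apply L'Hôpital's rule: differentiate numerator and denominator separately.
  f(x) = 3·x + 3   ⇒   f'(x) = 3
  g(x) = x^2   ⇒   g'(x) = 2·x
  lim(x→∞) f'(x)/g'(x) = lim(x→∞) (3)/(2·x)
  = 0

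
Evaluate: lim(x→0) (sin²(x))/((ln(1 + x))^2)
This is a 0/0 indeterminate form.

Apply L'Hôpital's rule: differentiate numerator and denominator separately.
  f(x) = sin(x)^2   ⇒   f'(x) = 2·sin(x)·cos(x)
  g(x) = ln(x + 1)^2   ⇒   g'(x) = 2·ln(x + 1)/(x + 1)
  lim(x→0) f'(x)/g'(x) = lim(x→0) (2·sin(x)·cos(x))/(2·ln(x + 1)/(x + 1))
  = 1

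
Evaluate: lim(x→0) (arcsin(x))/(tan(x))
This is a 0/0 indeterminate form.

Apply L'Hôpital's rule: differentiate numerator and denominator separately.
  f(x) = asin(x)   ⇒   f'(x) = 1/sqrt(1 - x^2)
  g(x) = tan(x)   ⇒   g'(x) = tan(x)^2 + 1
  lim(x→0) f'(x)/g'(x) = lim(x→0) (1/sqrt(1 - x^2))/(tan(x)^2 + 1)
  = 1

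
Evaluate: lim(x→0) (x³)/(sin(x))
This is a 0/0 indeterminate form.

Apply L'Hôpital's rule: differentiate numerator and denominator separately.
  f(x) = x^3   ⇒   f'(x) = 3·x^2
  g(x) = sin(x)   ⇒   g'(x) = cos(x)
  lim(x→0) f'(x)/g'(x) = lim(x→0) (3·x^2)/(cos(x))
  = 0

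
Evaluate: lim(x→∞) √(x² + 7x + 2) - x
This is an ∞-∞ indeterminate form.

Combine fractions or rationalize to convert ∞-∞ to 0/0 form:
  lim(x→∞) √(x² + 7x + 2) - x = 7/2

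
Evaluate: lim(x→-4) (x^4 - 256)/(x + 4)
This is a standard limit.

Factor or rationalize the expression:
  lim(x→-4) (x^4 - 256)/(x + 4) = -256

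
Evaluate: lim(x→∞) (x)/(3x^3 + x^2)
This is an ∞/∞ indeterminate form.

Apply L'Hôpital's rule: differentiate numerator and denominator separately.
  f(x) = x   ⇒   f'(x) = 1
  g(x) = 3·x^3 + x^2   ⇒   g'(x) = 9·x^2 + 2·x
  lim(x→∞) f'(x)/g'(x) = lim(x→∞) (1)/(9·x^2 + 2·x)
  = 0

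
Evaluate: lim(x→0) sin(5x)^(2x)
This is an exponential indeterminate form.

For exponential indeterminate forms, take the natural log:
  Let L = lim(x→0) sin(5x)^(2x)
  Then ln(L) = lim(x→0) [exponent × ln(base)]
  Evaluate using L'Hôpital or standard limits, then exponentiate.
  L = 1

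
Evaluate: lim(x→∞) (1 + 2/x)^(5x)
This is an exponential indeterminate form.

For exponential indeterminate forms, take the natural log:
  Let L = lim(x→∞) (1 + 2/x)^(5x)
  Then ln(L) = lim(x→∞) [exponent × ln(base)]
  Evaluate using L'Hôpital or standard limits, then exponentiate.
  L = e^(10)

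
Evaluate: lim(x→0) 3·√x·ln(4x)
This is a 0·∞ indeterminate form.

Rewrite 0·∞ as a quotient (0/0 or ∞/∞ form), then apply L'Hôpital's rule:
  lim(x→0) 3·√x·ln(4x) = 0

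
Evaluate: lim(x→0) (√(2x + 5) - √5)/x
This is a standard limit.

Factor or rationalize the expression:
  lim(x→0) (√(2x + 5) - √5)/x = sqrt(5)/5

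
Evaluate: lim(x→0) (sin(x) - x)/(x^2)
This is a 0/0 indeterminate form.

Apply L'Hôpital's rule: differentiate numerator and denominator separately.
  f(x) = -x + sin(x)   ⇒   f'(x) = cos(x) - 1
  g(x) = x^2   ⇒   g'(x) = 2·x
  lim(x→0) f'(x)/g'(x) = lim(x→0) (cos(x) - 1)/(2·x)
  = 0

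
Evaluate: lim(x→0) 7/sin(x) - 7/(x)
This is an ∞-∞ indeterminate form.

Combine fractions or rationalize to convert ∞-∞ to 0/0 form:
  lim(x→0) 7/sin(x) - 7/(x) = 0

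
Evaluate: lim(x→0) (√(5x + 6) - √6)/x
This is a standard limit.

Factor or rationalize the expression:
  lim(x→0) (√(5x + 6) - √6)/x = 5·sqrt(6)/12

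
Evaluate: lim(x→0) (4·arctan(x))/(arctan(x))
This is a 0/0 indeterminate form.

Apply L'Hôpital's rule: differentiate numerator and denominator separately.
  f(x) = 4·atan(x)   ⇒   f'(x) = 4/(x^2 + 1)
  g(x) = atan(x)   ⇒   g'(x) = 1/(x^2 + 1)
  lim(x→0) f'(x)/g'(x) = lim(x→0) (4/(x^2 + 1))/(1/(x^2 + 1))
  = 4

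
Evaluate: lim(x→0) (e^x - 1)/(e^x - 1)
This is a 0/0 indeterminate form.

Apply L'Hôpital's rule: differentiate numerator and denominator separately.
  f(x) = e^(x) - 1   ⇒   f'(x) = e^(x)
  g(x) = e^(x) - 1   ⇒   g'(x) = e^(x)
  lim(x→0) f'(x)/g'(x) = lim(x→0) (e^(x))/(e^(x))
  = 1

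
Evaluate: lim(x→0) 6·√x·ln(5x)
This is a 0·∞ indeterminate form.

Rewrite 0·∞ as a quotient (0/0 or ∞/∞ form), then apply L'Hôpital's rule:
  lim(x→0) 6·√x·ln(5x) = 0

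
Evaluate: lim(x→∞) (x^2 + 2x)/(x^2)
This is an ∞/∞ indeterminate form.

Apply L'Hôpital's rule: differentiate numerator and denominator separately.
  f(x) = x^2 + 2·x   ⇒   f'(x) = 2·x + 2
  g(x) = x^2   ⇒   g'(x) = 2·x
  lim(x→∞) f'(x)/g'(x) = lim(x→∞) (2·x + 2)/(2·x)
  = 1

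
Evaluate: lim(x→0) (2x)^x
This is an exponential indeterminate form.

For exponential indeterminate forms, take the natural log:
  Let L = lim(x→0) (2x)^x
  Then ln(L) = lim(x→0) [exponent × ln(base)]
  Evaluate using L'Hôpital or standard limits, then exponentiate.
  L = 1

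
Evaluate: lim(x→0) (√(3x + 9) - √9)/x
This is a standard limit.

Factor or rationalize the expression:
  lim(x→0) (√(3x + 9) - √9)/x = 1/2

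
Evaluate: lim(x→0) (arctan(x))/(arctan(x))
This is a 0/0 indeterminate form.

Apply L'Hôpital's rule: differentiate numerator and denominator separately.
  f(x) = atan(x)   ⇒   f'(x) = 1/(x^2 + 1)
  g(x) = atan(x)   ⇒   g'(x) = 1/(x^2 + 1)
  lim(x→0) f'(x)/g'(x) = lim(x→0) (1/(x^2 + 1))/(1/(x^2 + 1))
  = 1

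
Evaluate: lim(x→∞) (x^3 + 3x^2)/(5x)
This is an ∞/∞ indeterminate form.

Apply L'Hôpital's rule: differentiate numerator and denominator separately.
  f(x) = x^3 + 3·x^2   ⇒   f'(x) = 3·x^2 + 6·x
  g(x) = 5·x   ⇒   g'(x) = 5
  lim(x→∞) f'(x)/g'(x) = lim(x→∞) (3·x^2 + 6·x)/(5)
  = ∞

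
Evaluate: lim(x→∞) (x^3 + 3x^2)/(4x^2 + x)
This is an ∞/∞ indeterminate form.

Apply L'Hôpital's rule: differentiate numerator and denominator separately.
  f(x) = x^3 + 3·x^2   ⇒   f'(x) = 3·x^2 + 6·x
  g(x) = 4·x^2 + x   ⇒   g'(x) = 8·x + 1
  lim(x→∞) f'(x)/g'(x) = lim(x→∞) (3·x^2 + 6·x)/(8·x + 1)
  = ∞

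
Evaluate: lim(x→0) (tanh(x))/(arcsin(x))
This is a 0/0 indeterminate form.

Apply L'Hôpital's rule: differentiate numerator and denominator separately.
  f(x) = tanh(x)   ⇒   f'(x) = 1 - tanh(x)^2
  g(x) = asin(x)   ⇒   g'(x) = 1/sqrt(1 - x^2)
  lim(x→0) f'(x)/g'(x) = lim(x→0) (1 - tanh(x)^2)/(1/sqrt(1 - x^2))
  = 1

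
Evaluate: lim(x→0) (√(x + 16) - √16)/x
This is a standard limit.

Factor or rationalize the expression:
  lim(x→0) (√(x + 16) - √16)/x = 1/8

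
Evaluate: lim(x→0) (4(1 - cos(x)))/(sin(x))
This is a 0/0 indeterminate form.

Apply L'Hôpital's rule: differentiate numerator and denominator separately.
  f(x) = 4 - 4·cos(x)   ⇒   f'(x) = 4·sin(x)
  g(x) = sin(x)   ⇒   g'(x) = cos(x)
  lim(x→0) f'(x)/g'(x) = lim(x→0) (4·sin(x))/(cos(x))
  = 0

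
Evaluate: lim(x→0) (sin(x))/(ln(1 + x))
This is a 0/0 indeterminate form.

Apply L'Hôpital's rule: differentiate numerator and denominator separately.
  f(x) = sin(x)   ⇒   f'(x) = cos(x)
  g(x) = ln(x + 1)   ⇒   g'(x) = 1/(x + 1)
  lim(x→0) f'(x)/g'(x) = lim(x→0) (cos(x))/(1/(x + 1))
  = 1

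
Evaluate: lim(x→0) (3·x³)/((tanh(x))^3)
This is a 0/0 indeterminate form.

Apply L'Hôpital's rule: differentiate numerator and denominator separately.
  f(x) = 3·x^3   ⇒   f'(x) = 9·x^2
  g(x) = tanh(x)^3   ⇒   g'(x) = (3 - 3·tanh(x)^2)·tanh(x)^2
  lim(x→0) f'(x)/g'(x) = lim(x→0) (9·x^2)/((3 - 3·tanh(x)^2)·tanh(x)^2)
  = 3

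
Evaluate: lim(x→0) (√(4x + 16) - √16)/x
This is a standard limit.

Factor or rationalize the expression:
  lim(x→0) (√(4x + 16) - √16)/x = 1/2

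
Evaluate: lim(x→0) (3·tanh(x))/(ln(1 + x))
This is a 0/0 indeterminate form.

Apply L'Hôpital's rule: differentiate numerator and denominator separately.
  f(x) = 3·tanh(x)   ⇒   f'(x) = 3 - 3·tanh(x)^2
  g(x) = ln(x + 1)   ⇒   g'(x) = 1/(x + 1)
  lim(x→0) f'(x)/g'(x) = lim(x→0) (3 - 3·tanh(x)^2)/(1/(x + 1))
  = 3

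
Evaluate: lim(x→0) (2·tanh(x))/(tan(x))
This is a 0/0 indeterminate form.

Apply L'Hôpital's rule: differentiate numerator and denominator separately.
  f(x) = 2·tanh(x)   ⇒   f'(x) = 2 - 2·tanh(x)^2
  g(x) = tan(x)   ⇒   g'(x) = tan(x)^2 + 1
  lim(x→0) f'(x)/g'(x) = lim(x→0) (2 - 2·tanh(x)^2)/(tan(x)^2 + 1)
  = 2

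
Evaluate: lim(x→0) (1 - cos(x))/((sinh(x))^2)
This is a 0/0 indeterminate form.

Apply L'Hôpital's rule: differentiate numerator and denominator separately.
  f(x) = 1 - cos(x)   ⇒   f'(x) = sin(x)
  g(x) = sinh(x)^2   ⇒   g'(x) = 2·sinh(x)·cosh(x)
  lim(x→0) f'(x)/g'(x) = lim(x→0) (sin(x))/(2·sinh(x)·cosh(x))
  = 1/2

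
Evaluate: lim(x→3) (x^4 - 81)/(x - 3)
This is a standard limit.

Factor or rationalize the expression:
  lim(x→3) (x^4 - 81)/(x - 3) = 108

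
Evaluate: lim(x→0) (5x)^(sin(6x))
This is an exponential indeterminate form.

For exponential indeterminate forms, take the natural log:
  Let L = lim(x→0) (5x)^(sin(6x))
  Then ln(L) = lim(x→0) [exponent × ln(base)]
  Evaluate using L'Hôpital or standard limits, then exponentiate.
  L = 1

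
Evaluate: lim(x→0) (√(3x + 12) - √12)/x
This is a standard limit.

Factor or rationalize the expression:
  lim(x→0) (√(3x + 12) - √12)/x = sqrt(3)/4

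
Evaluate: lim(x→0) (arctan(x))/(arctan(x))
This is a 0/0 indeterminate form.

Apply L'Hôpital's rule: differentiate numerator and denominator separately.
  f(x) = atan(x)   ⇒   f'(x) = 1/(x^2 + 1)
  g(x) = atan(x)   ⇒   g'(x) = 1/(x^2 + 1)
  lim(x→0) f'(x)/g'(x) = lim(x→0) (1/(x^2 + 1))/(1/(x^2 + 1))
  = 1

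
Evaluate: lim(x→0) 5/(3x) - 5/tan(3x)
This is an ∞-∞ indeterminate form.

Combine fractions or rationalize to convert ∞-∞ to 0/0 form:
  lim(x→0) 5/(3x) - 5/tan(3x) = 0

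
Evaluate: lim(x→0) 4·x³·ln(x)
This is a 0·∞ indeterminate form.

Rewrite 0·∞ as a quotient (0/0 or ∞/∞ form), then apply L'Hôpital's rule:
  lim(x→0) 4·x³·ln(x) = 0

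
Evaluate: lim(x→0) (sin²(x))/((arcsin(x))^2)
This is a 0/0 indeterminate form.

Apply L'Hôpital's rule: differentiate numerator and denominator separately.
  f(x) = sin(x)^2   ⇒   f'(x) = 2·sin(x)·cos(x)
  g(x) = asin(x)^2   ⇒   g'(x) = 2·asin(x)/sqrt(1 - x^2)
  lim(x→0) f'(x)/g'(x) = lim(x→0) (2·sin(x)·cos(x))/(2·asin(x)/sqrt(1 - x^2))
  = 1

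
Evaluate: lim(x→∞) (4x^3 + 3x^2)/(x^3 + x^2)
This is an ∞/∞ indeterminate form.

Apply L'Hôpital's rule: differentiate numerator and denominator separately.
  f(x) = 4·x^3 + 3·x^2   ⇒   f'(x) = 12·x^2 + 6·x
  g(x) = x^3 + x^2   ⇒   g'(x) = 3·x^2 + 2·x
  lim(x→∞) f'(x)/g'(x) = lim(x→∞) (12·x^2 + 6·x)/(3·x^2 + 2·x)
  = 4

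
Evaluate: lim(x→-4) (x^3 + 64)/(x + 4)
This is a standard limit.

Factor or rationalize the expression:
  lim(x→-4) (x^3 + 64)/(x + 4) = 48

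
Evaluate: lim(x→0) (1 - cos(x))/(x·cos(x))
This is a 0/0 indeterminate form.

Apply L'Hôpital's rule: differentiate numerator and denominator separately.
  f(x) = 1 - cos(x)   ⇒   f'(x) = sin(x)
  g(x) = x·cos(x)   ⇒   g'(x) = -x·sin(x) + cos(x)
  lim(x→0) f'(x)/g'(x) = lim(x→0) (sin(x))/(-x·sin(x) + cos(x))
  = 0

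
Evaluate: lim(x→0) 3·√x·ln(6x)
This is a 0·∞ indeterminate form.

Rewrite 0·∞ as a quotient (0/0 or ∞/∞ form), then apply L'Hôpital's rule:
  lim(x→0) 3·√x·ln(6x) = 0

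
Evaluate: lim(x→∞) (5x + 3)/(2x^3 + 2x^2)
This is an ∞/∞ indeterminate form.

Apply L'Hôpital's rule: differentiate numerator and denominator separately.
  f(x) = 5·x + 3   ⇒   f'(x) = 5
  g(x) = 2·x^3 + 2·x^2   ⇒   g'(x) = 6·x^2 + 4·x
  lim(x→∞) f'(x)/g'(x) = lim(x→∞) (5)/(6·x^2 + 4·x)
  = 0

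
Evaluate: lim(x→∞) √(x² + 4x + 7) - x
This is an ∞-∞ indeterminate form.

Combine fractions or rationalize to convert ∞-∞ to 0/0 form:
  lim(x→∞) √(x² + 4x + 7) - x = 2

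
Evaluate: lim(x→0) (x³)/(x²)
This is a 0/0 indeterminate form.

Apply L'Hôpital's rule: differentiate numerator and denominator separately.
  f(x) = x^3   ⇒   f'(x) = 3·x^2
  g(x) = x^2   ⇒   g'(x) = 2·x
  lim(x→0) f'(x)/g'(x) = lim(x→0) (3·x^2)/(2·x)
  = 0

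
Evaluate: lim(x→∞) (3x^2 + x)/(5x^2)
This is an ∞/∞ indeterminate form.

Apply L'Hôpital's rule: differentiate numerator and denominator separately.
  f(x) = 3·x^2 + x   ⇒   f'(x) = 6·x + 1
  g(x) = 5·x^2   ⇒   g'(x) = 10·x
  lim(x→∞) f'(x)/g'(x) = lim(x→∞) (6·x + 1)/(10·x)
  = 3/5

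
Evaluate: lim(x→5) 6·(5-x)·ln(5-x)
This is a 0·∞ indeterminate form.

Rewrite 0·∞ as a quotient (0/0 or ∞/∞ form), then apply L'Hôpital's rule:
  lim(x→5) 6·(5-x)·ln(5-x) = 0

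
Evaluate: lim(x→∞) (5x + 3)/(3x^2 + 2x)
This is an ∞/∞ indeterminate form.

Apply L'Hôpital's rule: differentiate numerator and denominator separately.
  f(x) = 5·x + 3   ⇒   f'(x) = 5
  g(x) = 3·x^2 + 2·x   ⇒   g'(x) = 6·x + 2
  lim(x→∞) f'(x)/g'(x) = lim(x→∞) (5)/(6·x + 2)
  = 0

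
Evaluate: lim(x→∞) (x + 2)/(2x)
This is an ∞/∞ indeterminate form.

Apply L'Hôpital's rule: differentiate numerator and denominator separately.
  f(x) = x + 2   ⇒   f'(x) = 1
  g(x) = 2·x   ⇒   g'(x) = 2
  lim(x→∞) f'(x)/g'(x) = lim(x→∞) (1)/(2)
  = 1/2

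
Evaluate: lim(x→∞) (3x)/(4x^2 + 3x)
This is an ∞/∞ indeterminate form.

Apply L'Hôpital's rule: differentiate numerator and denominator separately.
  f(x) = 3·x   ⇒   f'(x) = 3
  g(x) = 4·x^2 + 3·x   ⇒   g'(x) = 8·x + 3
  lim(x→∞) f'(x)/g'(x) = lim(x→∞) (3)/(8·x + 3)
  = 0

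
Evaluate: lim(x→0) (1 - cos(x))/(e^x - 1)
This is a 0/0 indeterminate form.

Apply L'Hôpital's rule: differentiate numerator and denominator separately.
  f(x) = 1 - cos(x)   ⇒   f'(x) = sin(x)
  g(x) = e^(x) - 1   ⇒   g'(x) = e^(x)
  lim(x→0) f'(x)/g'(x) = lim(x→0) (sin(x))/(e^(x))
  = 0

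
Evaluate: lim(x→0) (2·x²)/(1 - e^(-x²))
This is a 0/0 indeterminate form.

Apply L'Hôpital's rule: differentiate numerator and denominator separately.
  f(x) = 2·x^2   ⇒   f'(x) = 4·x
  g(x) = 1 - e^(-x^2)   ⇒   g'(x) = 2·x·e^(-x^2)
  lim(x→0) f'(x)/g'(x) = lim(x→0) (4·x)/(2·x·e^(-x^2))
  = 2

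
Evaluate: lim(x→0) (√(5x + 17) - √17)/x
This is a standard limit.

Factor or rationalize the expression:
  lim(x→0) (√(5x + 17) - √17)/x = 5·sqrt(17)/34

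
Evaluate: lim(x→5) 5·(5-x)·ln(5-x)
This is a 0·∞ indeterminate form.

Rewrite 0·∞ as a quotient (0/0 or ∞/∞ form), then apply L'Hôpital's rule:
  lim(x→5) 5·(5-x)·ln(5-x) = 0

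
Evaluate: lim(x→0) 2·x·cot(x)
This is a 0·∞ indeterminate form.

Rewrite 0·∞ as a quotient (0/0 or ∞/∞ form), then apply L'Hôpital's rule:
  lim(x→0) 2·x·cot(x) = 2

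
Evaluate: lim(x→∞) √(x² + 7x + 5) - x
This is an ∞-∞ indeterminate form.

Combine fractions or rationalize to convert ∞-∞ to 0/0 form:
  lim(x→∞) √(x² + 7x + 5) - x = 7/2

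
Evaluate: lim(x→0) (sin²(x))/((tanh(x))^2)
This is a 0/0 indeterminate form.

Apply L'Hôpital's rule: differentiate numerator and denominator separately.
  f(x) = sin(x)^2   ⇒   f'(x) = 2·sin(x)·cos(x)
  g(x) = tanh(x)^2   ⇒   g'(x) = (2 - 2·tanh(x)^2)·tanh(x)
  lim(x→0) f'(x)/g'(x) = lim(x→0) (2·sin(x)·cos(x))/((2 - 2·tanh(x)^2)·tanh(x))
  = 1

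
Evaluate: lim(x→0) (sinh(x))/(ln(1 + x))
This is a 0/0 indeterminate form.

Apply L'Hôpital's rule: differentiate numerator and denominator separately.
  f(x) = sinh(x)   ⇒   f'(x) = cosh(x)
  g(x) = ln(x + 1)   ⇒   g'(x) = 1/(x + 1)
  lim(x→0) f'(x)/g'(x) = lim(x→0) (cosh(x))/(1/(x + 1))
  = 1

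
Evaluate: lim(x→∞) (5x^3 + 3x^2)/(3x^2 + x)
This is an ∞/∞ indeterminate form.

Apply L'Hôpital's rule: differentiate numerator and denominator separately.
  f(x) = 5·x^3 + 3·x^2   ⇒   f'(x) = 15·x^2 + 6·x
  g(x) = 3·x^2 + x   ⇒   g'(x) = 6·x + 1
  lim(x→∞) f'(x)/g'(x) = lim(x→∞) (15·x^2 + 6·x)/(6·x + 1)
  = ∞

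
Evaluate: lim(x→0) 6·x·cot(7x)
This is a 0·∞ indeterminate form.

Rewrite 0·∞ as a quotient (0/0 or ∞/∞ form), then apply L'Hôpital's rule:
  lim(x→0) 6·x·cot(7x) = 6/7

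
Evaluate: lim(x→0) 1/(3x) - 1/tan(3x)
This is an ∞-∞ indeterminate form.

Combine fractions or rationalize to convert ∞-∞ to 0/0 form:
  lim(x→0) 1/(3x) - 1/tan(3x) = 0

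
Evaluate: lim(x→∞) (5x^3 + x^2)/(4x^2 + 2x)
This is an ∞/∞ indeterminate form.

Apply L'Hôpital's rule: differentiate numerator and denominator separately.
  f(x) = 5·x^3 + x^2   ⇒   f'(x) = 15·x^2 + 2·x
  g(x) = 4·x^2 + 2·x   ⇒   g'(x) = 8·x + 2
  lim(x→∞) f'(x)/g'(x) = lim(x→∞) (15·x^2 + 2·x)/(8·x + 2)
  = ∞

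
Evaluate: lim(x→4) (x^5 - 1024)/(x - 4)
This is a standard limit.

Factor or rationalize the expression:
  lim(x→4) (x^5 - 1024)/(x - 4) = 1280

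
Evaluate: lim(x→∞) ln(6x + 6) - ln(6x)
This is an ∞-∞ indeterminate form.

Combine fractions or rationalize to convert ∞-∞ to 0/0 form:
  lim(x→∞) ln(6x + 6) - ln(6x) = 0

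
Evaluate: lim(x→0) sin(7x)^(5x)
This is an exponential indeterminate form.

For exponential indeterminate forms, take the natural log:
  Let L = lim(x→0) sin(7x)^(5x)
  Then ln(L) = lim(x→0) [exponent × ln(base)]
  Evaluate using L'Hôpital or standard limits, then exponentiate.
  L = 1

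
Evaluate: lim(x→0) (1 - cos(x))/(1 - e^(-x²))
This is a 0/0 indeterminate form.

Apply L'Hôpital's rule: differentiate numerator and denominator separately.
  f(x) = 1 - cos(x)   ⇒   f'(x) = sin(x)
  g(x) = 1 - e^(-x^2)   ⇒   g'(x) = 2·x·e^(-x^2)
  lim(x→0) f'(x)/g'(x) = lim(x→0) (sin(x))/(2·x·e^(-x^2))
  = 1/2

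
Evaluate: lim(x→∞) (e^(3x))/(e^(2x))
This is an ∞/∞ indeterminate form.

Apply L'Hôpital's rule: differentiate numerator and denominator separately.
  f(x) = e^(3·x)   ⇒   f'(x) = 3·e^(3·x)
  g(x) = e^(2·x)   ⇒   g'(x) = 2·e^(2·x)
  lim(x→∞) f'(x)/g'(x) = lim(x→∞) (3·e^(3·x))/(2·e^(2·x))
  = ∞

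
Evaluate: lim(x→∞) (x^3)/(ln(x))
This is an ∞/∞ indeterminate form.

Apply L'Hôpital's rule: differentiate numerator and denominator separately.
  f(x) = x^3   ⇒   f'(x) = 3·x^2
  g(x) = ln(x)   ⇒   g'(x) = 1/x
  lim(x→∞) f'(x)/g'(x) = lim(x→∞) (3·x^2)/(1/x)
  = ∞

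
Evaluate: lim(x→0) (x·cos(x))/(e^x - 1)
This is a 0/0 indeterminate form.

Apply L'Hôpital's rule: differentiate numerator and denominator separately.
  f(x) = x·cos(x)   ⇒   f'(x) = -x·sin(x) + cos(x)
  g(x) = e^(x) - 1   ⇒   g'(x) = e^(x)
  lim(x→0) f'(x)/g'(x) = lim(x→0) (-x·sin(x) + cos(x))/(e^(x))
  = 1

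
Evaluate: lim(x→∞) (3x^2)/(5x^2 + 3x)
This is an ∞/∞ indeterminate form.

Apply L'Hôpital's rule: differentiate numerator and denominator separately.
  f(x) = 3·x^2   ⇒   f'(x) = 6·x
  g(x) = 5·x^2 + 3·x   ⇒   g'(x) = 10·x + 3
  lim(x→∞) f'(x)/g'(x) = lim(x→∞) (6·x)/(10·x + 3)
  = 3/5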